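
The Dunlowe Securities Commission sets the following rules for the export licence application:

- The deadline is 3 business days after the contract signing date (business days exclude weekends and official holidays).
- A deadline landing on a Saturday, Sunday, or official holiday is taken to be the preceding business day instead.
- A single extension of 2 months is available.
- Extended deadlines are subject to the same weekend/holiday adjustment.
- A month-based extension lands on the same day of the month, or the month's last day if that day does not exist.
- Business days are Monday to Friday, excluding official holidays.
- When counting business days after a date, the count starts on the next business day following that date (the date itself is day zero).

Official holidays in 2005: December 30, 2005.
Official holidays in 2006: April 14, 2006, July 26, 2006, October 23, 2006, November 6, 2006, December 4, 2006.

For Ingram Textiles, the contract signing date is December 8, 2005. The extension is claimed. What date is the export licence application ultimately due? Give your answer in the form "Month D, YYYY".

3 business days after December 8, 2005, excluding weekends and holidays, is December 13, 2005.
December 13, 2005 falls on a Tuesday, which is a business day, so no adjustment is needed.
The 2 months extension carries December 13, 2005 to February 13, 2006.
Since February 13, 2006 is a Monday and not a holiday, the date is unchanged.
Deadline: February 13, 2006.

February 13, 2006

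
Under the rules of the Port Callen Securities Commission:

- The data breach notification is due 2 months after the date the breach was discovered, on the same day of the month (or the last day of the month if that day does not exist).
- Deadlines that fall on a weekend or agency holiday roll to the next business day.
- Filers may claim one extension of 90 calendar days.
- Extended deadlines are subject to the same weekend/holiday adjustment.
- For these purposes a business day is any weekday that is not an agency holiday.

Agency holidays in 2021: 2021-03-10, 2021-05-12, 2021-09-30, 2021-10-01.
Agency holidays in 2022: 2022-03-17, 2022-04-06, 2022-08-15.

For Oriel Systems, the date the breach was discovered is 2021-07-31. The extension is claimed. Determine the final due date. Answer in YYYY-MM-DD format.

2 months from 2021-07-31 is 2021-09-30 (day 31 does not exist in September, so the month's last day is used).
Because 2021-09-30 is a listed holiday, the deadline becomes 2021-10-04 (Monday).
Applying the 90-calendar-day extension: 2021-10-04 + 90 days = 2022-01-02.
Because 2022-01-02 is a Sunday, the deadline becomes 2022-01-03 (Monday).
So the filing is due 2022-01-03.

2022-01-03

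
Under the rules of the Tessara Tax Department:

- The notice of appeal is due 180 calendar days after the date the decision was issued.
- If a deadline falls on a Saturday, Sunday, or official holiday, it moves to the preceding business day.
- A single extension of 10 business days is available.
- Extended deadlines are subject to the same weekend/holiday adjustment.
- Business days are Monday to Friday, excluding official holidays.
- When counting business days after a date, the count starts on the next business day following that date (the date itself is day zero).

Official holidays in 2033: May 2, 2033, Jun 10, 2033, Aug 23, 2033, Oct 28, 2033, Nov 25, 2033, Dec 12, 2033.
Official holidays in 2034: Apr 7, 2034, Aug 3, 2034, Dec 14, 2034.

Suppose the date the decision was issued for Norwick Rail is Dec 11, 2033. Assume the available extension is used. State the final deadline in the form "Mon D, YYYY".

Adding 180 calendar days to Dec 11, 2033 gives Jun 9, 2034.
Since Jun 9, 2034 is a Friday and not a holiday, the date is unchanged.
The 10-business-day extension runs from Jun 9, 2034 to Jun 23, 2034.
Jun 23, 2034 is a Friday and not a listed holiday, so it stands.
Final deadline: Jun 23, 2034.

Jun 23, 2034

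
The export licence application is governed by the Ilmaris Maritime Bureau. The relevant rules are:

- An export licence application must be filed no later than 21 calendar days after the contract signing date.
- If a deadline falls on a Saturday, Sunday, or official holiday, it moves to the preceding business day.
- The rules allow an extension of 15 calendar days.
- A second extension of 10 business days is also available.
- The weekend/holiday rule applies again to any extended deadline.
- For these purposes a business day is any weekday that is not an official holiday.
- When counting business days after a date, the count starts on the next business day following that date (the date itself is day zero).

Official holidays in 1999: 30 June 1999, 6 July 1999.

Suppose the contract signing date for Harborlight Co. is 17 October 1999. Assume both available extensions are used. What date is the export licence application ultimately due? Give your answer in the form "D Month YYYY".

3 December 1999

From 17 October 1999, 21 calendar days later is 7 November 1999.
7 November 1999 is a Sunday; the preceding business day is 5 November 1999 (Friday).
The 15-calendar-day extension moves the deadline from 5 November 1999 to 20 November 1999.
20 November 1999 is a Saturday; the preceding business day is 19 November 1999 (Friday).
The 10-business-day extension runs from 19 November 1999 to 3 December 1999.
Since 3 December 1999 is a Friday and not a holiday, the date is unchanged.
Deadline: 3 December 1999.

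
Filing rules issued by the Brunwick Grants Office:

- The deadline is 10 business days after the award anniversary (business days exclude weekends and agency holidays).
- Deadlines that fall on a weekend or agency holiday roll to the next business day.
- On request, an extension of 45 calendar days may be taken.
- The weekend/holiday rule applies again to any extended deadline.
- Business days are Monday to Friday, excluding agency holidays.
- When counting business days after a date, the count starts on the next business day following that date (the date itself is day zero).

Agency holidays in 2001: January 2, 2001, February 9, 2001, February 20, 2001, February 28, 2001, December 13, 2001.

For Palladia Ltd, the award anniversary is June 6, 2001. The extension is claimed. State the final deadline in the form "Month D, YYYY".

August 6, 2001

10 business days after June 6, 2001, excluding weekends and holidays, is June 20, 2001.
June 20, 2001 falls on a Wednesday, which is a business day, so no adjustment is needed.
Applying the 45-calendar-day extension: June 20, 2001 + 45 days = August 4, 2001.
August 4, 2001 is a Saturday; the next business day is August 6, 2001 (Monday).
So the filing is due August 6, 2001.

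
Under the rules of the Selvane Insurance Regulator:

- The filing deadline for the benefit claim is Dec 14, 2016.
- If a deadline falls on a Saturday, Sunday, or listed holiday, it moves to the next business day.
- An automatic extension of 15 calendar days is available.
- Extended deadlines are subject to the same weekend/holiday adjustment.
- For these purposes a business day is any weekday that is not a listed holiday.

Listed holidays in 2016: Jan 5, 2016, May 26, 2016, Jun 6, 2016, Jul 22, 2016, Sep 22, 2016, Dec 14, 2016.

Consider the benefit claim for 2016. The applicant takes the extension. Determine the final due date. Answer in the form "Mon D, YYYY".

Dec 30, 2016

The stated deadline is Dec 14, 2016.
Dec 14, 2016 is a listed holiday, so it moves to the next business day, Dec 15, 2016 (Thursday).
The 15-calendar-day extension moves the deadline from Dec 15, 2016 to Dec 30, 2016.
Dec 30, 2016 is a Friday and not a listed holiday, so it stands.
Deadline: Dec 30, 2016.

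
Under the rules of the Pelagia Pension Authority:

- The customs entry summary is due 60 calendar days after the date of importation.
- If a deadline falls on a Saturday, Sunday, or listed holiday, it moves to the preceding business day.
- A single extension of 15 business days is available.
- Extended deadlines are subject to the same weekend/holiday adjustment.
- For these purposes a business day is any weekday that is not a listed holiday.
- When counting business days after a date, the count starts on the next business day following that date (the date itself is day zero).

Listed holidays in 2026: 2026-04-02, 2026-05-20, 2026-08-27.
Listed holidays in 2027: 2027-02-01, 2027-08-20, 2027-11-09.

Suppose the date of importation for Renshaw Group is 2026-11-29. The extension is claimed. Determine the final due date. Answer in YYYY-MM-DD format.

2027-02-19

From 2026-11-29, 60 calendar days later is 2027-01-28.
2027-01-28 (Thursday) is already a business day.
The 15-business-day extension runs from 2027-01-28 to 2027-02-19.
2027-02-19 (Friday) is already a business day.
So the filing is due 2027-02-19.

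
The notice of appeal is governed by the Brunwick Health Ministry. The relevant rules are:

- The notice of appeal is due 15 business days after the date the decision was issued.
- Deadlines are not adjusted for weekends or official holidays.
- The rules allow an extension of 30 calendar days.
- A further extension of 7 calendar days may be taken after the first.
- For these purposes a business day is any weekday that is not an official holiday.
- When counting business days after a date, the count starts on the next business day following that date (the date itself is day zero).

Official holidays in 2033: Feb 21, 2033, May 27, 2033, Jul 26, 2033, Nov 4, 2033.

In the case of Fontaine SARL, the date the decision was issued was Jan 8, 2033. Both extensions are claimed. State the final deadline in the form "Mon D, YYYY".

Starting the day after Jan 8, 2033 and counting 15 business days lands on Jan 28, 2033.
Jan 28, 2033 falls on a Friday. The rules make no weekend/holiday allowance, so it remains Jan 28, 2033.
With the 30-day extension, Jan 28, 2033 becomes Feb 27, 2033.
Feb 27, 2033 is a Sunday; no weekend or holiday adjustment applies.
With the 7-day extension, Feb 27, 2033 becomes Mar 6, 2033.
Mar 6, 2033 falls on a Sunday. The rules make no weekend/holiday allowance, so it remains Mar 6, 2033.
Final deadline: Mar 6, 2033.

Mar 6, 2033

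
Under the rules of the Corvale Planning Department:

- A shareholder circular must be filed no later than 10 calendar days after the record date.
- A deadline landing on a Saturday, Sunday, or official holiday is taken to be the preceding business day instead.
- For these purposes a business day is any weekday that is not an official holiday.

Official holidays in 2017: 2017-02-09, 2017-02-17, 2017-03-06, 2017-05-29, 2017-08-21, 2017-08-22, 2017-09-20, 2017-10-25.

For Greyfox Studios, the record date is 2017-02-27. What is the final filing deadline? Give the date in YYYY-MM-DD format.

2017-03-09

10 calendar days after 2017-02-27 is 2017-03-09.
2017-03-09 is a Thursday and not a listed holiday, so it stands.
So the filing is due 2017-03-09.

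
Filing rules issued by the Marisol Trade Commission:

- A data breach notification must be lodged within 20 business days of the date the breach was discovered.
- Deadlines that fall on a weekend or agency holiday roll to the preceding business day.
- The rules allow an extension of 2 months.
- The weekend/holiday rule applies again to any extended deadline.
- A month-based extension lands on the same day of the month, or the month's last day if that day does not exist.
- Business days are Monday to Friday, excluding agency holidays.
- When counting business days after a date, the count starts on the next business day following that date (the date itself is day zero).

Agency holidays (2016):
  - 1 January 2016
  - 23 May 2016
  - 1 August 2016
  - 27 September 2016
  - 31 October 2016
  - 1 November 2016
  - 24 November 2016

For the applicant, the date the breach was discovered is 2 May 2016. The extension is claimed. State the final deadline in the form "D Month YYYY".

29 July 2016

20 business days after 2 May 2016, excluding weekends and holidays, is 31 May 2016.
31 May 2016 (Tuesday) is already a business day.
Applying the 2 months extension: 2 months after 31 May 2016 is 31 July 2016.
31 July 2016 is a Sunday, so it moves to the preceding business day, 29 July 2016 (Friday).
Deadline: 29 July 2016.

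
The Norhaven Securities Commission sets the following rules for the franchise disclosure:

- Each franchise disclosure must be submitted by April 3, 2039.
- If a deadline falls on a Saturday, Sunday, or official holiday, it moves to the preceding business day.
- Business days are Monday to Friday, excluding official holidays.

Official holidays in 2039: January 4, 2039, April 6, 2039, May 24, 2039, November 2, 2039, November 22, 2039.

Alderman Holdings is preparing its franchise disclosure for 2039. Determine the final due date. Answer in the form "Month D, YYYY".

The statutory due date is April 3, 2039.
April 3, 2039 is a Sunday; the preceding business day is April 1, 2039 (Friday).
So the filing is due April 1, 2039.

April 1, 2039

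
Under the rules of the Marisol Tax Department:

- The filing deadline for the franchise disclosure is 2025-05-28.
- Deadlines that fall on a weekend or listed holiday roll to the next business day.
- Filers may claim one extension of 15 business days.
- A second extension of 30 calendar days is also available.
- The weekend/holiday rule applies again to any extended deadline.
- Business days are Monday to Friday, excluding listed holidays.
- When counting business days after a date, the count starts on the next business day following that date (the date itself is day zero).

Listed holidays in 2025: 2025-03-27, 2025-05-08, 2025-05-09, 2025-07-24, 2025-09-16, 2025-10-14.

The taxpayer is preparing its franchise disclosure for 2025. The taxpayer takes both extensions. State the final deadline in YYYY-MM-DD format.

Start from the fixed due date, 2025-05-28.
Since 2025-05-28 is a Wednesday and not a holiday, the date is unchanged.
Counting 15 further business days from 2025-05-28 reaches 2025-06-18.
2025-06-18 falls on a Wednesday, which is a business day, so no adjustment is needed.
With the 30-day extension, 2025-06-18 becomes 2025-07-18.
2025-07-18 is a Friday and not a listed holiday, so it stands.
Final deadline: 2025-07-18.

2025-07-18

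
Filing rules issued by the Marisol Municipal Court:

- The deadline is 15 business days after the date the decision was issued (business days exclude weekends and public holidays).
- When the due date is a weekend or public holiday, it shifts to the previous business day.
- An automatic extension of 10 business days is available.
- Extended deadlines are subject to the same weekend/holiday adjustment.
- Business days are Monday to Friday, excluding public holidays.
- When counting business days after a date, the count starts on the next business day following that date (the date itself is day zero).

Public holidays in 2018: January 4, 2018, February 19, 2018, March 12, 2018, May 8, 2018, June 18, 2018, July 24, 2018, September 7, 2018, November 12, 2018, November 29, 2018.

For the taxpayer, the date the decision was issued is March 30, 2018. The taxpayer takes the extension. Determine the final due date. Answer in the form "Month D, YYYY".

May 4, 2018

Counting 15 business days after March 30, 2018 (skipping weekends and listed holidays) reaches April 20, 2018.
April 20, 2018 falls on a Friday, which is a business day, so no adjustment is needed.
Counting 10 further business days from April 20, 2018 reaches May 4, 2018.
May 4, 2018 is a Friday and not a listed holiday, so it stands.
Deadline: May 4, 2018.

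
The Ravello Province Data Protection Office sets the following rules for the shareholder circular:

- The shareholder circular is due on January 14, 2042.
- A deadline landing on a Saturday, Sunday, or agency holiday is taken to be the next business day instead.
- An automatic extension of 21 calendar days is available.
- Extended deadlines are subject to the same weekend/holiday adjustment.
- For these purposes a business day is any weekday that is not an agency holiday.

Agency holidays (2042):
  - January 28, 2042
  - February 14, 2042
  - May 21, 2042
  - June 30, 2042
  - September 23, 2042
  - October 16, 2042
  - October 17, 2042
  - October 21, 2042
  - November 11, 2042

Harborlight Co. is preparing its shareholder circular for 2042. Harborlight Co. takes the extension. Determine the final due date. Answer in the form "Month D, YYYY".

Start from the fixed due date, January 14, 2042.
January 14, 2042 is a Tuesday and not a listed holiday, so it stands.
With the 21-day extension, January 14, 2042 becomes February 4, 2042.
Since February 4, 2042 is a Tuesday and not a holiday, the date is unchanged.
Final deadline: February 4, 2042.

February 4, 2042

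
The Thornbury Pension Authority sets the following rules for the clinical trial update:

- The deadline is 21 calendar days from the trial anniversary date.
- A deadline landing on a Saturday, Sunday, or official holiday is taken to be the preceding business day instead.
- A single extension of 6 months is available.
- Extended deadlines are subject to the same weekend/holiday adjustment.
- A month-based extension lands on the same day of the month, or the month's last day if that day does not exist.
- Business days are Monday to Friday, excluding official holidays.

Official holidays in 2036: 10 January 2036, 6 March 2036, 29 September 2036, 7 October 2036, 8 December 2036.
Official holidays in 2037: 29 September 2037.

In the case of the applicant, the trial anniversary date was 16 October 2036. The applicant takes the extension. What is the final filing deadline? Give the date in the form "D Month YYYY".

Trigger date 16 October 2036 + 21 calendar days = 6 November 2036.
6 November 2036 falls on a Thursday, which is a business day, so no adjustment is needed.
Applying the 6 months extension: 6 months after 6 November 2036 is 6 May 2037.
6 May 2037 (Wednesday) is already a business day.
Deadline: 6 May 2037.

6 May 2037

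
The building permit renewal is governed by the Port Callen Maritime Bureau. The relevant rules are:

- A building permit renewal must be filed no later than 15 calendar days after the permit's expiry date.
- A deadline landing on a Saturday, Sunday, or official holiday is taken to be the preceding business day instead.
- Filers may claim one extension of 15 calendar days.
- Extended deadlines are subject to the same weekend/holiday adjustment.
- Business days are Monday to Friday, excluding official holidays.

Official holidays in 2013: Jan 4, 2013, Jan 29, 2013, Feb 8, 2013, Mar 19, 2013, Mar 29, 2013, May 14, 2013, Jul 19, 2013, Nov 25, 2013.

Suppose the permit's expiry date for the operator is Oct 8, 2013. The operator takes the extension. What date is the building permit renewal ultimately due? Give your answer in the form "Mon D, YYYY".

Nov 7, 2013

Adding 15 calendar days to Oct 8, 2013 gives Oct 23, 2013.
Oct 23, 2013 falls on a Wednesday, which is a business day, so no adjustment is needed.
With the 15-day extension, Oct 23, 2013 becomes Nov 7, 2013.
Nov 7, 2013 falls on a Thursday, which is a business day, so no adjustment is needed.
The final due date is Nov 7, 2013.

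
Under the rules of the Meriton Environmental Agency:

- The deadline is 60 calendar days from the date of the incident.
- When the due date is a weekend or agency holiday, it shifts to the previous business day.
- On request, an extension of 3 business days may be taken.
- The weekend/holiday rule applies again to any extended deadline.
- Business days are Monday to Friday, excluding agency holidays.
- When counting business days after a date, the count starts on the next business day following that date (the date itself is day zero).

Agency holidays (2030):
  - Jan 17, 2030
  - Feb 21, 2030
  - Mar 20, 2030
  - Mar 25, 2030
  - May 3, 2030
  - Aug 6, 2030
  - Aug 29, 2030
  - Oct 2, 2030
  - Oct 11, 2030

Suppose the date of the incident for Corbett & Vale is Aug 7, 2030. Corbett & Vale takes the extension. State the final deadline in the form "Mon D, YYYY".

Trigger date Aug 7, 2030 + 60 calendar days = Oct 6, 2030.
Because Oct 6, 2030 is a Sunday, the deadline becomes Oct 4, 2030 (Friday).
Applying the 3-business-day extension: 3 business days after Oct 4, 2030 is Oct 9, 2030.
Oct 9, 2030 falls on a Wednesday, which is a business day, so no adjustment is needed.
So the filing is due Oct 9, 2030.

Oct 9, 2030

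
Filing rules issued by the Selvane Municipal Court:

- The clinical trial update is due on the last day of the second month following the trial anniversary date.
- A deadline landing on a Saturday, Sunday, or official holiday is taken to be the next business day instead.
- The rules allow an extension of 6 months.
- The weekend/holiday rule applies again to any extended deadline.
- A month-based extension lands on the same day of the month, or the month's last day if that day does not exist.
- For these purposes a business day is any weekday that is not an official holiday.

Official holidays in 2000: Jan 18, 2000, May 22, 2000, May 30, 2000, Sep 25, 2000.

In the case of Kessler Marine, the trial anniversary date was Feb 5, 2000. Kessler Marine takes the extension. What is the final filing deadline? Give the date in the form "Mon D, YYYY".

2 months after Feb 5, 2000 is April 2000; that month ends on Apr 30, 2000.
Because Apr 30, 2000 is a Sunday, the deadline becomes May 1, 2000 (Monday).
Applying the 6 months extension: 6 months after May 1, 2000 is Nov 1, 2000.
Since Nov 1, 2000 is a Wednesday and not a holiday, the date is unchanged.
The final due date is Nov 1, 2000.

Nov 1, 2000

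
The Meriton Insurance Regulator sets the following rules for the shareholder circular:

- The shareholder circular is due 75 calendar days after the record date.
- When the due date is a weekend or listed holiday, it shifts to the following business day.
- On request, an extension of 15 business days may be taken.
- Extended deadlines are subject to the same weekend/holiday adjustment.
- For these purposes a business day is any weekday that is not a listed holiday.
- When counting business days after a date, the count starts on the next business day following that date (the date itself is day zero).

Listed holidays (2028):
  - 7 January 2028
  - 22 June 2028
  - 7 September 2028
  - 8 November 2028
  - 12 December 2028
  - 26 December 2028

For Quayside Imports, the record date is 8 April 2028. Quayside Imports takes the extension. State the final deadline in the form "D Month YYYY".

Adding 75 calendar days to 8 April 2028 gives 22 June 2028.
22 June 2028 is a listed holiday, so it moves to the next business day, 23 June 2028 (Friday).
The 15-business-day extension runs from 23 June 2028 to 14 July 2028.
14 July 2028 falls on a Friday, which is a business day, so no adjustment is needed.
So the filing is due 14 July 2028.

14 July 2028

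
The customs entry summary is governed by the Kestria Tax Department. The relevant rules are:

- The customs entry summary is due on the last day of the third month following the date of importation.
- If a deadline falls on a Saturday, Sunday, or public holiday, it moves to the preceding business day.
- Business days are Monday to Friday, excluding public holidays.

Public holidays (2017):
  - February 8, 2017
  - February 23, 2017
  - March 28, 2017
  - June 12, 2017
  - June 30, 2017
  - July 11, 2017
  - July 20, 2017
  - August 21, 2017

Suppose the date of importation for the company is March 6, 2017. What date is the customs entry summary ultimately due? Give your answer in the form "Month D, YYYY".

3 months after March 6, 2017 is June 2017; that month ends on June 30, 2017.
June 30, 2017 is a listed holiday; the preceding business day is June 29, 2017 (Thursday).
Final deadline: June 29, 2017.

June 29, 2017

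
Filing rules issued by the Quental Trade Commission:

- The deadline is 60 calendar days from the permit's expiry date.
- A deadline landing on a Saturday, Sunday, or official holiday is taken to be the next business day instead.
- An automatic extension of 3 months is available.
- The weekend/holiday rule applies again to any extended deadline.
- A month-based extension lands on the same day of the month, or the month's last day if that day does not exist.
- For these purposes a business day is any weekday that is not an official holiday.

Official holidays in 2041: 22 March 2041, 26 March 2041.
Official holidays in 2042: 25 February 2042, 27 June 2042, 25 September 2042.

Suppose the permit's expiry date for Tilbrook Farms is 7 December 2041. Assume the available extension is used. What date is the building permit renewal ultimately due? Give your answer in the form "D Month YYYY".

Adding 60 calendar days to 7 December 2041 gives 5 February 2042.
5 February 2042 is a Wednesday and not a listed holiday, so it stands.
Applying the 3 months extension: 3 months after 5 February 2042 is 5 May 2042.
5 May 2042 falls on a Monday, which is a business day, so no adjustment is needed.
The final due date is 5 May 2042.

5 May 2042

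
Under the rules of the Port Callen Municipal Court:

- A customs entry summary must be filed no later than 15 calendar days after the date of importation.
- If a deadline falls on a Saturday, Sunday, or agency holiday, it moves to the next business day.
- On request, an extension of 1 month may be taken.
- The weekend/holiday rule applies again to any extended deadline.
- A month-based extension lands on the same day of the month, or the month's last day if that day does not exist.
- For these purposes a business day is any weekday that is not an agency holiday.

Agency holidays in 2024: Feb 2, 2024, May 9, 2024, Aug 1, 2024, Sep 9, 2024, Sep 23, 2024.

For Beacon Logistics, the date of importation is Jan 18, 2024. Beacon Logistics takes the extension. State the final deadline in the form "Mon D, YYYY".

Mar 5, 2024

15 calendar days after Jan 18, 2024 is Feb 2, 2024.
Feb 2, 2024 falls on a listed holiday. Rolling to the next business day gives Feb 5, 2024, a Monday.
The 1 month extension carries Feb 5, 2024 to Mar 5, 2024.
Mar 5, 2024 is a Tuesday and not a listed holiday, so it stands.
So the filing is due Mar 5, 2024.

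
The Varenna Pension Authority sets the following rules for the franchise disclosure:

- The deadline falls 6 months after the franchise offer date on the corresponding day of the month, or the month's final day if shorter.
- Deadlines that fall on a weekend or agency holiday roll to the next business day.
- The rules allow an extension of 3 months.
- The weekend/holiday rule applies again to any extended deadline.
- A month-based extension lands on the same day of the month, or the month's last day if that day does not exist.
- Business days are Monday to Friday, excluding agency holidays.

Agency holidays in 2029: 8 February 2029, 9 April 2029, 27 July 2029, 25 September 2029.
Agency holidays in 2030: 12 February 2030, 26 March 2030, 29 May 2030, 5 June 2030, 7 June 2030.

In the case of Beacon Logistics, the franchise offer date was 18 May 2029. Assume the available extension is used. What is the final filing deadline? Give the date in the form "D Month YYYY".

Moving 6 months forward from 18 May 2029 on the corresponding day gives 18 November 2029.
Because 18 November 2029 is a Sunday, the deadline becomes 19 November 2029 (Monday).
Add 3 months to 19 November 2029: 19 February 2030.
19 February 2030 falls on a Tuesday, which is a business day, so no adjustment is needed.
Deadline: 19 February 2030.

19 February 2030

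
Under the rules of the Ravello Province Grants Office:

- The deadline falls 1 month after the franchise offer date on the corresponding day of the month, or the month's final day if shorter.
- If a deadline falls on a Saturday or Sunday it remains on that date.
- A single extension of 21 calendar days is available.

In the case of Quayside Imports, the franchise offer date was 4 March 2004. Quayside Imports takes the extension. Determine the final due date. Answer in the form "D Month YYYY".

1 month from 4 March 2004 is 4 April 2004.
4 April 2004 is a Sunday; no weekend or holiday adjustment applies.
With the 21-day extension, 4 April 2004 becomes 25 April 2004.
25 April 2004 falls on a Sunday. The rules make no weekend/holiday allowance, so it remains 25 April 2004.
Deadline: 25 April 2004.

25 April 2004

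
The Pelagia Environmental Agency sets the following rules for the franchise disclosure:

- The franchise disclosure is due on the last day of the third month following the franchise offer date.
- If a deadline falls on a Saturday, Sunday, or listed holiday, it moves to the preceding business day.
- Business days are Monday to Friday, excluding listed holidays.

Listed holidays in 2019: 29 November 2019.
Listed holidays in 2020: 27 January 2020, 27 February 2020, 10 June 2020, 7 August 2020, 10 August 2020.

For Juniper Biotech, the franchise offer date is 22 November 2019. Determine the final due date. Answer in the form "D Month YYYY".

3 months after 22 November 2019 is February 2020; that month ends on 29 February 2020.
Because 29 February 2020 is a Saturday, the deadline becomes 28 February 2020 (Friday).
Final deadline: 28 February 2020.

28 February 2020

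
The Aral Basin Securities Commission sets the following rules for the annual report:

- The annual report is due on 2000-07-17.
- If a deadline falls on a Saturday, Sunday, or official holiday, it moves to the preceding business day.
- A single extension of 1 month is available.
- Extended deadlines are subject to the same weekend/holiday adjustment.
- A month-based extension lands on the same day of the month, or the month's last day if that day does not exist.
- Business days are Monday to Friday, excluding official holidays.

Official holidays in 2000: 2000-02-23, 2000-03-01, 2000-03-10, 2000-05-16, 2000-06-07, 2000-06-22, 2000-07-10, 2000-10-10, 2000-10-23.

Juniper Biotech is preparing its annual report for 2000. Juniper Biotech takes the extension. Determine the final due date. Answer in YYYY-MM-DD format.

The stated deadline is 2000-07-17.
Since 2000-07-17 is a Monday and not a holiday, the date is unchanged.
Applying the 1 month extension: 1 month after 2000-07-17 is 2000-08-17.
Since 2000-08-17 is a Thursday and not a holiday, the date is unchanged.
Deadline: 2000-08-17.

2000-08-17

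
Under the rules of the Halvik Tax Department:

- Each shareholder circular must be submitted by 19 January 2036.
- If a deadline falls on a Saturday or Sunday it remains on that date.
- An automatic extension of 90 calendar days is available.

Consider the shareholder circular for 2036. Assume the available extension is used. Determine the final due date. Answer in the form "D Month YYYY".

18 April 2036

Start from the fixed due date, 19 January 2036.
19 January 2036 falls on a Saturday. The rules make no weekend/holiday allowance, so it remains 19 January 2036.
Add the 90 calendar-day extension to 19 January 2036: 18 April 2036.
No adjustment is made for weekends or holidays, so 18 April 2036 stands.
Final deadline: 18 April 2036.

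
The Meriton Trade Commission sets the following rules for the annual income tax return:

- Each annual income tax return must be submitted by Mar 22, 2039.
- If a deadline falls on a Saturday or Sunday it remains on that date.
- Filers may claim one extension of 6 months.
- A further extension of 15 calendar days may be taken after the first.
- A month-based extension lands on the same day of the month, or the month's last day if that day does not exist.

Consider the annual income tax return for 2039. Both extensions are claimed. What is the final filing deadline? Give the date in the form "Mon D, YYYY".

Oct 7, 2039

The statutory due date is Mar 22, 2039.
Mar 22, 2039 falls on a Tuesday. The rules make no weekend/holiday allowance, so it remains Mar 22, 2039.
Applying the 6 months extension: 6 months after Mar 22, 2039 is Sep 22, 2039.
Sep 22, 2039 is a Thursday; no weekend or holiday adjustment applies.
With the 15-day extension, Sep 22, 2039 becomes Oct 7, 2039.
Oct 7, 2039 is a Friday; no weekend or holiday adjustment applies.
The final due date is Oct 7, 2039.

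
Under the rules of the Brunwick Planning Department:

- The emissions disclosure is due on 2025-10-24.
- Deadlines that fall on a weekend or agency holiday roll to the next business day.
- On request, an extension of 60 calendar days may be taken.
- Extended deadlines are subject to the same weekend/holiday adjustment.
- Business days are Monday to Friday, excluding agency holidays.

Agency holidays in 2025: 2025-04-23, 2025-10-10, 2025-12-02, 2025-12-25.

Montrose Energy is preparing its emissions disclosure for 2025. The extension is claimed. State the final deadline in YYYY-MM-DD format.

2025-12-23

The stated deadline is 2025-10-24.
2025-10-24 (Friday) is already a business day.
Add the 60 calendar-day extension to 2025-10-24: 2025-12-23.
2025-12-23 falls on a Tuesday, which is a business day, so no adjustment is needed.
Final deadline: 2025-12-23.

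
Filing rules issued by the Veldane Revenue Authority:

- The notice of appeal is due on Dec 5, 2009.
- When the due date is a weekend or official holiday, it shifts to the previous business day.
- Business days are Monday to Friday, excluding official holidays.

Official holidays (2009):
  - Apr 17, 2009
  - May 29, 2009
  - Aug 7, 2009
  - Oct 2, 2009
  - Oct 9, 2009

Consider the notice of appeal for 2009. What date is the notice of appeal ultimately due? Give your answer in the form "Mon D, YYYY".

Dec 4, 2009

The stated deadline is Dec 5, 2009.
Because Dec 5, 2009 is a Saturday, the deadline becomes Dec 4, 2009 (Friday).
So the filing is due Dec 4, 2009.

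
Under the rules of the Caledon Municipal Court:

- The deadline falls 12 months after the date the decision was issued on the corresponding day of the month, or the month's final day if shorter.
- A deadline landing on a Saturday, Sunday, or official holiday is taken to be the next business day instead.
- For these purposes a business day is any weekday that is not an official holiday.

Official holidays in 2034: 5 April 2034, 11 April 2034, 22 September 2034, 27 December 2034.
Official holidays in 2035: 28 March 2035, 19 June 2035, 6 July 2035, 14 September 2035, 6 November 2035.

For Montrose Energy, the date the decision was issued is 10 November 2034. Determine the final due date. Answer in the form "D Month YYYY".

12 months from 10 November 2034 is 10 November 2035.
10 November 2035 is a Saturday, so it moves to the next business day, 12 November 2035 (Monday).
So the filing is due 12 November 2035.

12 November 2035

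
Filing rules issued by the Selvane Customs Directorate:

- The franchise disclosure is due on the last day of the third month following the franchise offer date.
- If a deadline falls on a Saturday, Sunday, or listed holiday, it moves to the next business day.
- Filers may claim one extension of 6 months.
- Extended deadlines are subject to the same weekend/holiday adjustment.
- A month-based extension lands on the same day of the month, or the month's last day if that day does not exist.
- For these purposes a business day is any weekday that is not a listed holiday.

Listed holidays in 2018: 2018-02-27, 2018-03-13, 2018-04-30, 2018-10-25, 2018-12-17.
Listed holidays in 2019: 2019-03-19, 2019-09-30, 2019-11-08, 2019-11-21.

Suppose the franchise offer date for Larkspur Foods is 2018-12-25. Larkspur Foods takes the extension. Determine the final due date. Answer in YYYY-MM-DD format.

3 months after 2018-12-25 is March 2019; that month ends on 2019-03-31.
2019-03-31 is a Sunday, so it moves to the next business day, 2019-04-01 (Monday).
Applying the 6 months extension: 6 months after 2019-04-01 is 2019-10-01.
Since 2019-10-01 is a Tuesday and not a holiday, the date is unchanged.
Final deadline: 2019-10-01.

2019-10-01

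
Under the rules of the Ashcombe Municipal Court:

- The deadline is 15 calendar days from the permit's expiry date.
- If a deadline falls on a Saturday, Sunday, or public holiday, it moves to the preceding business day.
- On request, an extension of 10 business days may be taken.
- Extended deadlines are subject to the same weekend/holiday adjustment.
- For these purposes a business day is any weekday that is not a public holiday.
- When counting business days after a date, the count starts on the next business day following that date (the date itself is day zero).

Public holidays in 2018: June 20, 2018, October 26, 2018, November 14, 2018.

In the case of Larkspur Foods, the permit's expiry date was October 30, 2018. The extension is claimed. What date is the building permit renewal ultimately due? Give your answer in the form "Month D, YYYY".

November 28, 2018

15 calendar days after October 30, 2018 is November 14, 2018.
Because November 14, 2018 is a listed holiday, the deadline becomes November 13, 2018 (Tuesday).
Counting 10 further business days from November 13, 2018 reaches November 28, 2018.
Since November 28, 2018 is a Wednesday and not a holiday, the date is unchanged.
The final due date is November 28, 2018.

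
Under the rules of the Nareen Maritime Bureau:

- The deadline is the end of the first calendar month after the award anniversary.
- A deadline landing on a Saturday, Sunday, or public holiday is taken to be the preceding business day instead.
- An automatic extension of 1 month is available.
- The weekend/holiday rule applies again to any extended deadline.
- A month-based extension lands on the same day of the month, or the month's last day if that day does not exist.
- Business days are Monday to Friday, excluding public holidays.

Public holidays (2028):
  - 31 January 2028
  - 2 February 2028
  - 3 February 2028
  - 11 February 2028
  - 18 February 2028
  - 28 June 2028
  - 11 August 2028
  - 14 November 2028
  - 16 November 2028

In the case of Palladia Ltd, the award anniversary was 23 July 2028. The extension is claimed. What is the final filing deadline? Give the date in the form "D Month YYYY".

29 September 2028

The first month after 23 July 2028 is August 2028, whose last day is 31 August 2028.
31 August 2028 falls on a Thursday, which is a business day, so no adjustment is needed.
Add 1 month to 31 August 2028: 30 September 2028 (day 31 does not exist in September, so the month's last day is used).
30 September 2028 falls on a Saturday. Rolling to the preceding business day gives 29 September 2028, a Friday.
Final deadline: 29 September 2028.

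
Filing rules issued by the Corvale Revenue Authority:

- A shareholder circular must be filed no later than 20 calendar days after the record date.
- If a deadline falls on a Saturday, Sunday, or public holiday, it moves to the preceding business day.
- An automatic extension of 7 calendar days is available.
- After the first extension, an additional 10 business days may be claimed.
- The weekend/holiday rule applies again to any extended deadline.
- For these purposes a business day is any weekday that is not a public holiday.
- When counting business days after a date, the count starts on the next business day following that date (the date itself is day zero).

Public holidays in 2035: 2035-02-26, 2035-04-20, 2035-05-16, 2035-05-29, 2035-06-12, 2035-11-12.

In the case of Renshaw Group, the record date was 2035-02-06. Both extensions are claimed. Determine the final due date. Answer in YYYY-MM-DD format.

20 calendar days after 2035-02-06 is 2035-02-26.
Because 2035-02-26 is a listed holiday, the deadline becomes 2035-02-23 (Friday).
Add the 7 calendar-day extension to 2035-02-23: 2035-03-02.
2035-03-02 (Friday) is already a business day.
Applying the 10-business-day extension: 10 business days after 2035-03-02 is 2035-03-16.
2035-03-16 is a Friday and not a listed holiday, so it stands.
So the filing is due 2035-03-16.

2035-03-16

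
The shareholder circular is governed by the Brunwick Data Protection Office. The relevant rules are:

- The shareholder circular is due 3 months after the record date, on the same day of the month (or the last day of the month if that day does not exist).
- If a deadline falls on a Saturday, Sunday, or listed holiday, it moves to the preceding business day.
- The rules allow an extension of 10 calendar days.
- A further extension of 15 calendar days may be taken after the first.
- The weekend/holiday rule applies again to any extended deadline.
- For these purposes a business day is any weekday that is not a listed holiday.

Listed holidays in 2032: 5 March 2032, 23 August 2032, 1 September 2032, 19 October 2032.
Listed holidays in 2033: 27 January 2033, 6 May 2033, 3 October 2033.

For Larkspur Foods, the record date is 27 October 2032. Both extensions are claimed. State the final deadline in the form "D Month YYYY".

18 February 2033

3 months from 27 October 2032 is 27 January 2033.
Because 27 January 2033 is a listed holiday, the deadline becomes 26 January 2033 (Wednesday).
The 10-calendar-day extension moves the deadline from 26 January 2033 to 5 February 2033.
5 February 2033 is a Saturday; the preceding business day is 4 February 2033 (Friday).
With the 15-day extension, 4 February 2033 becomes 19 February 2033.
19 February 2033 is a Saturday; the preceding business day is 18 February 2033 (Friday).
Deadline: 18 February 2033.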